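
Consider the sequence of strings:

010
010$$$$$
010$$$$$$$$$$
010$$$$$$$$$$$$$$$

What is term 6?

Each term is the previous one with $$$$$ appended.
From 010$$$$$$$$$$$$$$$, 2 further steps: 010$$$$$$$$$$$$$$$ → 010$$$$$$$$$$$$$$$$$$$$ → (answer).

010$$$$$$$$$$$$$$$$$$$$$$$$$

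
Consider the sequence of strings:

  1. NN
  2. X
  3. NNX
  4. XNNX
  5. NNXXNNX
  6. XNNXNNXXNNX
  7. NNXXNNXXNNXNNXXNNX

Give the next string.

XNNXNNXXNNXNNXXNNXXNNXNNXXNNX

This is a Fibonacci-style word recurrence s(k) = s(k−2)·s(k−1): e.g. NN·X = NNX.
So term 8 is XNNXNNXXNNX·NNXXNNXXNNXNNXXNNX.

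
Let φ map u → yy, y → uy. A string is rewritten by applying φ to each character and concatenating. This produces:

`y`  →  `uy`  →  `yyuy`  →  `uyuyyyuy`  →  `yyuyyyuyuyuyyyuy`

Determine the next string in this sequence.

Replace each of the 16 characters of yyuyyyuyuyuyyyuy in place — uy uy yy uy uy uy yy uy yy uy yy uy uy uy yy uy — and concatenate.

uyuyyyuyuyuyyyuyyyuyyyuyuyuyyyuy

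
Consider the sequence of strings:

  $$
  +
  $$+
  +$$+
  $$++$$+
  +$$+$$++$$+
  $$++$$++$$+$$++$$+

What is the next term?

+$$+$$++$$+$$++$$++$$+$$++$$+

This is a Fibonacci-style word recurrence s(k) = s(k−2)·s(k−1): e.g. $$·+ = $$+.
The next term joins +$$+$$++$$+ and $$++$$++$$+$$++$$+.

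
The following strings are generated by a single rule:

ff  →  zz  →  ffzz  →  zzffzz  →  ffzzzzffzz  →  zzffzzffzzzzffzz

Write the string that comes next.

From term 3 onward, concatenate the second-to-last term with the last: ff·zz = ffzz, zz·ffzz = zzffzz, …
Continuing: ffzzzzffzz · zzffzzffzzzzffzz gives term 7.

ffzzzzffzzzzffzzffzzzzffzz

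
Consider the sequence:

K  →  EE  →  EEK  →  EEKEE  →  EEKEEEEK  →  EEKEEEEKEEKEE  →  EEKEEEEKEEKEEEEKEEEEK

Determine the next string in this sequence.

Each term (from the third on) is the previous term followed by the one before it: term 3 = EE·K = EEK.
So term 8 is EEKEEEEKEEKEEEEKEEEEK·EEKEEEEKEEKEE.

EEKEEEEKEEKEEEEKEEEEKEEKEEEEKEEKEE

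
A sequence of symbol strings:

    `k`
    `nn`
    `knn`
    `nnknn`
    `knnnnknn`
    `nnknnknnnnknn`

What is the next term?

knnnnknnnnknnknnnnknn

Each term (from the third on) is the two preceding terms concatenated in order: term 3 = k·nn = knn.
So term 7 is knnnnknn·nnknnknnnnknn.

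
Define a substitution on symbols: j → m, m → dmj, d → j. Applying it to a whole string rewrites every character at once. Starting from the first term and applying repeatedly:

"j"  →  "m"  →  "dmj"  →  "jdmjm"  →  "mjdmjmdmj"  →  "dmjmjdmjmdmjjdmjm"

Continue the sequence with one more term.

jdmjmdmjmjdmjmdmjjdmjmmjdmjmdmj

Applying the rule to each of the 17 symbols of dmjmjdmjmdmjjdmjm gives the pieces j dmj m dmj m j dmj m dmj j dmj m m j dmj m dmj, which concatenate to the answer.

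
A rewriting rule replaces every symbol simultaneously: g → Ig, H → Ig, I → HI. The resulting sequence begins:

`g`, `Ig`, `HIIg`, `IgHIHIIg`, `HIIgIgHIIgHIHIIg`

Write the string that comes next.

IgHIHIIgHIIgIgHIHIIgIgHIIgHIHIIg

Replace each of the 16 characters of HIIgIgHIIgHIHIIg in place — Ig HI HI Ig HI Ig Ig HI HI Ig Ig HI Ig HI HI Ig — and concatenate.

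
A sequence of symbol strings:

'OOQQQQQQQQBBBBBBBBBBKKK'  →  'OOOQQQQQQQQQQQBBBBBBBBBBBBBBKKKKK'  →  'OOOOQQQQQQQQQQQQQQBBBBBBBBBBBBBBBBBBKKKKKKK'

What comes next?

Term n consists of n O's, followed by 3n+2 Q's, followed by 4n+2 B's, followed by 2n-1 K's, where the shown terms are n = 2, 3, 4.
For the next term, n = 5, so the run lengths are 5, 17, 22, 9.

OOOOOQQQQQQQQQQQQQQQQQBBBBBBBBBBBBBBBBBBBBBBKKKKKKKKK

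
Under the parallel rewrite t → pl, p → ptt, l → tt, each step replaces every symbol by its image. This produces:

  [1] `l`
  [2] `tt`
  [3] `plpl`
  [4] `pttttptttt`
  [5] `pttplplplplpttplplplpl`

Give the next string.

pttplplpttttpttttpttttpttttpttplplpttttpttttpttttptttt

Replace each of the 22 characters of pttplplplplpttplplplpl in place — ptt pl pl ptt tt ptt tt ptt tt ptt tt ptt pl pl ptt tt ptt tt ptt tt ptt tt — and concatenate.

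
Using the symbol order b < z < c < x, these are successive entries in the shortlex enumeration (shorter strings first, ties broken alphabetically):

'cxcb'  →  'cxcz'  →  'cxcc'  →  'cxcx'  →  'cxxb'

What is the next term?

The successor of cxxb increments the rightmost position that isn't already x and resets every position after it to b.

cxxz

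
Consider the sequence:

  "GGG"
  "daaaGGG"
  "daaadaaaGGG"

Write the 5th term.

daaadaaadaaadaaaGGG

Every step adds daaa at the front: s(k+1) = daaa·s(k).
From daaadaaaGGG, 2 further steps: daaadaaaGGG → daaadaaadaaaGGG → (answer).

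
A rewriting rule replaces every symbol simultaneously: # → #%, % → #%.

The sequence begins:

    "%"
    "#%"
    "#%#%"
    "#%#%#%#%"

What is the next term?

Apply φ to #%#%#%#% symbol by symbol: #→#%, %→#%, #→#%, %→#%, #→#%, %→#%, #→#%, %→#%; joined: #% #% #% #% #% #% #% #%.

#%#%#%#%#%#%#%#%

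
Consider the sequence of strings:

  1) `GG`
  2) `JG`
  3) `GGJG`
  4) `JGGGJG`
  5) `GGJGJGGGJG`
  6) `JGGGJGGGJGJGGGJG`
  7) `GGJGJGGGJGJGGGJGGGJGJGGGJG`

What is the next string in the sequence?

JGGGJGGGJGJGGGJGGGJGJGGGJGJGGGJGGGJGJGGGJG

From term 3 onward, concatenate the second-to-last term with the last: GG·JG = GGJG, JG·GGJG = JGGGJG, …
The next term joins JGGGJGGGJGJGGGJG and GGJGJGGGJGJGGGJGGGJGJGGGJG.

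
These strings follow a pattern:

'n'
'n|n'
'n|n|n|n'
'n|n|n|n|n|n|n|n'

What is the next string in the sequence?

Every step duplicates the string with '|' between the halves.
One more doubling of n|n|n|n|n|n|n|n gives the answer.

n|n|n|n|n|n|n|n|n|n|n|n|n|n|n|n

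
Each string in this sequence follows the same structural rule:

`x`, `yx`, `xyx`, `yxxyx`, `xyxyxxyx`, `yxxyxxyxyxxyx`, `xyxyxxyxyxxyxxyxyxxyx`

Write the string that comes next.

yxxyxxyxyxxyxxyxyxxyxyxxyxxyxyxxyx

From term 3 onward, concatenate the second-to-last term with the last: x·yx = xyx, yx·xyx = yxxyx, …
Continuing: yxxyxxyxyxxyx · xyxyxxyxyxxyxxyxyxxyx gives term 8.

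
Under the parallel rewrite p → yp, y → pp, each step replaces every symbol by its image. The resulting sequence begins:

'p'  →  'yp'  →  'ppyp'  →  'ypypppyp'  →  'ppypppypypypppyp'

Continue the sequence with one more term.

Rewriting the 16 symbols of ppypppypypypppyp one by one yields yp yp pp yp yp yp pp yp pp yp pp yp yp yp pp yp; concatenated:

ypypppypypypppypppypppypypypppyp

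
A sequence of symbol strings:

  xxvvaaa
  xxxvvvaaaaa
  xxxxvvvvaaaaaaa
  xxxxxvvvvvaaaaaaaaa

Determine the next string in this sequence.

The n-th term is n x's then n v's then 2n-1 a's, where the shown terms are n = 2, 3, 4, 5.
For the next term, n = 6, so the run lengths are 6, 6, 11.

xxxxxxvvvvvvaaaaaaaaaaa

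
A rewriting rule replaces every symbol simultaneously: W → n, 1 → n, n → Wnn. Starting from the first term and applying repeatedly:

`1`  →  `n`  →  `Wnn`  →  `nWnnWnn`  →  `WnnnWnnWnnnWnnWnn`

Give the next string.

φ(WnnnWnnWnnnWnnWnn) expands symbol-by-symbol to n Wnn Wnn Wnn n Wnn Wnn n Wnn Wnn Wnn n Wnn Wnn n Wnn Wnn; joining the 17 pieces gives the next term.

nWnnWnnWnnnWnnWnnnWnnWnnWnnnWnnWnnnWnnWnn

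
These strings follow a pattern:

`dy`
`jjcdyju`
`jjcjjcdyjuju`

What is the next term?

s(k+1) = jjc·s(k)·ju, so each term gains jjc as a prefix and ju as a suffix.
Applying this once more to jjcjjcdyjuju:

jjcjjcjjcdyjujuju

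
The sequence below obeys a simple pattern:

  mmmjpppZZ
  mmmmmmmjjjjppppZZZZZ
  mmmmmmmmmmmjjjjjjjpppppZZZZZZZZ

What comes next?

Term n consists of 4n-1 m's, followed by 3n-2 j's, followed by n+2 p's, followed by 3n-1 Z's (n = 1, 2, …).
At n = 4 the blocks have lengths 15, 10, 6, 11.

mmmmmmmmmmmmmmmjjjjjjjjjjppppppZZZZZZZZZZZ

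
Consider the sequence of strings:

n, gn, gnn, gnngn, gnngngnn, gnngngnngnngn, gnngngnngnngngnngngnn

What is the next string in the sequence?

gnngngnngnngngnngngnngnngngnngnngn

From term 3 onward, concatenate the last term with the second-to-last: gn·n = gnn, gnn·gn = gnngn, …
The next term joins gnngngnngnngngnngngnn and gnngngnngnngn.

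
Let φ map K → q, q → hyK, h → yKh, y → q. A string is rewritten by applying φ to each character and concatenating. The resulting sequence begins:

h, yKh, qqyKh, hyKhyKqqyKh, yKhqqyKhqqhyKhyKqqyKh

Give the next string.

qqyKhhyKhyKqqyKhhyKhyKyKhqqyKhqqhyKhyKqqyKh

Applying the rule to each of the 21 symbols of yKhqqyKhqqhyKhyKqqyKh gives the pieces q q yKh hyK hyK q q yKh hyK hyK yKh q q yKh q q hyK hyK q q yKh, which concatenate to the answer.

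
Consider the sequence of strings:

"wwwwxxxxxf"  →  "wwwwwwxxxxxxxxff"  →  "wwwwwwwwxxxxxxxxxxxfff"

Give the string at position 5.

Reading off run lengths: w runs 4, 6, 8; x runs 5, 8, 11; f runs 1, 2, 3 — each is linear in n, where the shown terms are n = 2, 3, 4.
For term 5, n = 6, so the run lengths are 12, 17, 5.

wwwwwwwwwwwwxxxxxxxxxxxxxxxxxfffff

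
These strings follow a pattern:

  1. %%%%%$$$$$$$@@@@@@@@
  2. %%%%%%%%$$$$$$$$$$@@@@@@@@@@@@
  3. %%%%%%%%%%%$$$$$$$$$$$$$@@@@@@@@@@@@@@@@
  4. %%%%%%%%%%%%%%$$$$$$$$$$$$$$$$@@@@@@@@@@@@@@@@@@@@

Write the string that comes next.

%%%%%%%%%%%%%%%%%$$$$$$$$$$$$$$$$$$$@@@@@@@@@@@@@@@@@@@@@@@@

The n-th term is 3n-1 %'s then 3n+1 $'s then 4n @'s, where the shown terms are n = 2, 3, 4, 5.
For the next term, n = 6, so the run lengths are 17, 19, 24.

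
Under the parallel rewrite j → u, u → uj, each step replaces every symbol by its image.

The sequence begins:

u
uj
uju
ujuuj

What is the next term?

ujuujuju

Apply φ to ujuuj symbol by symbol: u→uj, j→u, u→uj, u→uj, j→u; joined: uj u uj uj u.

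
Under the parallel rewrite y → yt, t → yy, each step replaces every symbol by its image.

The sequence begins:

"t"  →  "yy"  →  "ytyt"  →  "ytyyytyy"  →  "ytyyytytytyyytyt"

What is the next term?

ytyyytytytyyytyyytyyytytytyyytyy

Replace each of the 16 characters of ytyyytytytyyytyt in place — yt yy yt yt yt yy yt yy yt yy yt yt yt yy yt yy — and concatenate.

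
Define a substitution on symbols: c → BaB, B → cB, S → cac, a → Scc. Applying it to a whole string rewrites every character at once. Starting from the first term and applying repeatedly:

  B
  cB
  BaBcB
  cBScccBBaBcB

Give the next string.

BaBcBcacBaBBaBBaBcBcBScccBBaBcB

Expanding cBScccBBaBcB: c→BaB, B→cB, S→cac, c→BaB, c→BaB, c→BaB, B→cB, B→cB, a→Scc, B→cB, c→BaB, B→cB. Concatenated: BaB cB cac BaB BaB BaB cB cB Scc cB BaB cB.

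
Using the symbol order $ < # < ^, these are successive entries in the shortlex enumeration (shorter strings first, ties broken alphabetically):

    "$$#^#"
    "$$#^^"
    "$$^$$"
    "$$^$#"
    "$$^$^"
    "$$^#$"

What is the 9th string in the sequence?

$$^^$

Advancing 3 positions from $$^#$ through $$^#$ → $$^## → $$^#^ reaches term 9.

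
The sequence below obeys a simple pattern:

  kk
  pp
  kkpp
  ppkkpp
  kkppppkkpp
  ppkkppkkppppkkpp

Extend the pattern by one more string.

kkppppkkppppkkppkkppppkkpp

This is a Fibonacci-style word recurrence s(k) = s(k−2)·s(k−1): e.g. kk·pp = kkpp.
The next term joins kkppppkkpp and ppkkppkkppppkkpp.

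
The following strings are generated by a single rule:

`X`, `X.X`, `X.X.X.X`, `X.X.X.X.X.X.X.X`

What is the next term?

s(k+1) = s(k)·.·s(k) — each term doubles the last with '.' between the halves.
So the next term is two copies of X.X.X.X.X.X.X.X with '.' between the halves.

X.X.X.X.X.X.X.X.X.X.X.X.X.X.X.X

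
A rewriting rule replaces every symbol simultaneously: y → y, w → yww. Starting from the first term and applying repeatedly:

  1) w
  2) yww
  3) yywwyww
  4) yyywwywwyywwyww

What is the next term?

yyyywwywwyywwywwyyywwywwyywwyww

Applying the rule to each of the 15 symbols of yyywwywwyywwyww gives the pieces y y y yww yww y yww yww y y yww yww y yww yww, which concatenate to the answer.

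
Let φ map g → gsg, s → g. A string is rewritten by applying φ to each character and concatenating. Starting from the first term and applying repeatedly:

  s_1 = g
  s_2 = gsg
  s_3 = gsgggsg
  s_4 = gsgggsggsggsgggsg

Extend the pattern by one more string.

gsgggsggsggsgggsggsgggsggsgggsggsggsgggsg

φ(gsgggsggsggsgggsg) expands symbol-by-symbol to gsg g gsg gsg gsg g gsg gsg g gsg gsg g gsg gsg gsg g gsg; joining the 17 pieces gives the next term.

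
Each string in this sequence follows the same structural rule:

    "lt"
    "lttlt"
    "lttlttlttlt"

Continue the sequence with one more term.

lttlttlttlttlttlttlttlt

Every step duplicates the string with 't' between the halves.
One more doubling of lttlttlttlt gives the answer.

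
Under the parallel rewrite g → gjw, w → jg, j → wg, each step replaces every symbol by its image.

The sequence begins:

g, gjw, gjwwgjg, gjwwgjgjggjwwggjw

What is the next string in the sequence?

gjwwgjgjggjwwggjwwggjwgjwwgjgjggjwgjwwgjg

φ(gjwwgjgjggjwwggjw) expands symbol-by-symbol to gjw wg jg jg gjw wg gjw wg gjw gjw wg jg jg gjw gjw wg jg; joining the 17 pieces gives the next term.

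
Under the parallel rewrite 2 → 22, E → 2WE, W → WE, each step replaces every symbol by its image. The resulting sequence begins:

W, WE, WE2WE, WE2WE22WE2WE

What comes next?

Expanding WE2WE22WE2WE: W→WE, E→2WE, 2→22, W→WE, E→2WE, 2→22, 2→22, W→WE, E→2WE, 2→22, W→WE, E→2WE. Concatenated: WE 2WE 22 WE 2WE 22 22 WE 2WE 22 WE 2WE.

WE2WE22WE2WE2222WE2WE22WE2WE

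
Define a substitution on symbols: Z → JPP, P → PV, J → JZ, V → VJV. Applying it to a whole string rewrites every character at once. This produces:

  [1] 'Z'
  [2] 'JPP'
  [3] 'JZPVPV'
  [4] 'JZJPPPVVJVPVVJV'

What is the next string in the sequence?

Rewriting the 15 symbols of JZJPPPVVJVPVVJV one by one yields JZ JPP JZ PV PV PV VJV VJV JZ VJV PV VJV VJV JZ VJV; concatenated:

JZJPPJZPVPVPVVJVVJVJZVJVPVVJVVJVJZVJV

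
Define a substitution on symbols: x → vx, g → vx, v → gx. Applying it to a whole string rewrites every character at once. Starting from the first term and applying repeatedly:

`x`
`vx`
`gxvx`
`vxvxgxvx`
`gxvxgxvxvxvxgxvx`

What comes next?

Rewriting the 16 symbols of gxvxgxvxvxvxgxvx one by one yields vx vx gx vx vx vx gx vx gx vx gx vx vx vx gx vx; concatenated:

vxvxgxvxvxvxgxvxgxvxgxvxvxvxgxvx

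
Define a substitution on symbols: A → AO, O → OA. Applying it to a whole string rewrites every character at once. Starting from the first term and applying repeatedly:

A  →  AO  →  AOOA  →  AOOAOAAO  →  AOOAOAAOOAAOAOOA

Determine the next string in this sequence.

AOOAOAAOOAAOAOOAOAAOAOOAAOOAOAAO

φ(AOOAOAAOOAAOAOOA) expands symbol-by-symbol to AO OA OA AO OA AO AO OA OA AO AO OA AO OA OA AO; joining the 16 pieces gives the next term.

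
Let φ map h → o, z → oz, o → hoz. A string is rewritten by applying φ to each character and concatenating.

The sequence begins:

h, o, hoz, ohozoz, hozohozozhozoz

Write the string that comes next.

ohozozhozohozozhozozohozozhozoz

φ(hozohozozhozoz) expands symbol-by-symbol to o hoz oz hoz o hoz oz hoz oz o hoz oz hoz oz; joining the 14 pieces gives the next term.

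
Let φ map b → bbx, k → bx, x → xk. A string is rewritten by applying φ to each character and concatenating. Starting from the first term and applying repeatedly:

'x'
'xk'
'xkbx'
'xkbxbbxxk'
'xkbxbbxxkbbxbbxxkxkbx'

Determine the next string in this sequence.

Rewriting the 21 symbols of xkbxbbxxkbbxbbxxkxkbx one by one yields xk bx bbx xk bbx bbx xk xk bx bbx bbx xk bbx bbx xk xk bx xk bx bbx xk; concatenated:

xkbxbbxxkbbxbbxxkxkbxbbxbbxxkbbxbbxxkxkbxxkbxbbxxk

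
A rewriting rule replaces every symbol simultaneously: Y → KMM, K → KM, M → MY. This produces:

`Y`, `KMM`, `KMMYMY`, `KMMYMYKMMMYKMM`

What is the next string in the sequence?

φ(KMMYMYKMMMYKMM) expands symbol-by-symbol to KM MY MY KMM MY KMM KM MY MY MY KMM KM MY MY; joining the 14 pieces gives the next term.

KMMYMYKMMMYKMMKMMYMYMYKMMKMMYMY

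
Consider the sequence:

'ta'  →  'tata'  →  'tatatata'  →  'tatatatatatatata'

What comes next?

Every step duplicates the string.
Doubling tatatatatatatata:

tatatatatatatatatatatatatatatata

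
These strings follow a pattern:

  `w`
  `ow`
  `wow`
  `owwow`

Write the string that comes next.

wowowwow

Each term (from the third on) is the two preceding terms concatenated in order: term 3 = w·ow = wow.
So term 5 is wow·owwow.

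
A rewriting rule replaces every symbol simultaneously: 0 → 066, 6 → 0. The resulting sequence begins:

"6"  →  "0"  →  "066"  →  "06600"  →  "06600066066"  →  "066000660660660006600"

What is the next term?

0660006606606600066000660006606606600066066

Applying the rule to each of the 21 symbols of 066000660660660006600 gives the pieces 066 0 0 066 066 066 0 0 066 0 0 066 0 0 066 066 066 0 0 066 066, which concatenate to the answer.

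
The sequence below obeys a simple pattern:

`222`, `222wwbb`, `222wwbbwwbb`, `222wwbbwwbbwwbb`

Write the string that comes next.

Every step adds wwbb to the end: s(k+1) = s(k)·wwbb.
Applying this once more to 222wwbbwwbbwwbb:

222wwbbwwbbwwbbwwbb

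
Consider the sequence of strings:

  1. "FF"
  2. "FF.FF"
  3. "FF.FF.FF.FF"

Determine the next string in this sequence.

FF.FF.FF.FF.FF.FF.FF.FF

Every step duplicates the string with '.' between the halves.
So the next term is two copies of FF.FF.FF.FF with '.' between the halves.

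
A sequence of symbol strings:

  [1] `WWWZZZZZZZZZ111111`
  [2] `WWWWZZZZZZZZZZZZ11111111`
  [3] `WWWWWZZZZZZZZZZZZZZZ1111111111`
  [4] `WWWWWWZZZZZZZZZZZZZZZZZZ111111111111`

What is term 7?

Each string has the form W^{n} Z^{3n} 1^{2n}, where the shown terms are n = 3, 4, 5, 6.
At n = 9 the blocks have lengths 9, 27, 18.

WWWWWWWWWZZZZZZZZZZZZZZZZZZZZZZZZZZZ111111111111111111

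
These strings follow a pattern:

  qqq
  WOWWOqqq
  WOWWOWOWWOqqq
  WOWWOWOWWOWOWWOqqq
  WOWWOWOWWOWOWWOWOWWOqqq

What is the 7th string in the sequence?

Every step adds WOWWO at the front: s(k+1) = WOWWO·s(k).
From WOWWOWOWWOWOWWOWOWWOqqq, 2 further steps: WOWWOWOWWOWOWWOWOWWOqqq → WOWWOWOWWOWOWWOWOWWOWOWWOqqq → (answer).

WOWWOWOWWOWOWWOWOWWOWOWWOWOWWOqqq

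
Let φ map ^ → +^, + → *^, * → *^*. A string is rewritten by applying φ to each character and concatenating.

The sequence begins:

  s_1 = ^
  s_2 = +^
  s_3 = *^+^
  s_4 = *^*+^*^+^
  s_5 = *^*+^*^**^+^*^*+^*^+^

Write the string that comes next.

Rewriting the 21 symbols of *^*+^*^**^+^*^*+^*^+^ one by one yields *^* +^ *^* *^ +^ *^* +^ *^* *^* +^ *^ +^ *^* +^ *^* *^ +^ *^* +^ *^ +^; concatenated:

*^*+^*^**^+^*^*+^*^**^*+^*^+^*^*+^*^**^+^*^*+^*^+^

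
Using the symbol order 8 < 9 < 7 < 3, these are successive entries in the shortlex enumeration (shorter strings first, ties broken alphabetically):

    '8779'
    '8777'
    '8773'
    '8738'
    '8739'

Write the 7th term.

8733

Continuing the enumeration 2 steps past 8739: 8739 → 8737 → (answer).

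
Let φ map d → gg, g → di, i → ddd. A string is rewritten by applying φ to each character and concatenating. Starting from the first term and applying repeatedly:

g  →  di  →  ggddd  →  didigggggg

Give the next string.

ggdddggddddidididididi

Apply φ to didigggggg symbol by symbol: d→gg, i→ddd, d→gg, i→ddd, g→di, g→di, g→di, g→di, g→di, g→di; joined: gg ddd gg ddd di di di di di di.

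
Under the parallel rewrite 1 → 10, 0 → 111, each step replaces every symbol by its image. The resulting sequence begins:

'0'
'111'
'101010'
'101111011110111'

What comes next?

101111010101011110101010111101010

Applying the rule to each of the 15 symbols of 101111011110111 gives the pieces 10 111 10 10 10 10 111 10 10 10 10 111 10 10 10, which concatenate to the answer.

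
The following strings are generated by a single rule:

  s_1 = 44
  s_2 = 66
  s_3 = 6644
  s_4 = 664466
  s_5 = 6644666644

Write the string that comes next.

This is a Fibonacci-style word recurrence s(k) = s(k−1)·s(k−2): e.g. 66·44 = 6644.
So term 6 is 6644666644·664466.

6644666644664466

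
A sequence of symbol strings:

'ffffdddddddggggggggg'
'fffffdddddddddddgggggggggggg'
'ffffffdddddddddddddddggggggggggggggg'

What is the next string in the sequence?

fffffffdddddddddddddddddddgggggggggggggggggg

Reading off run lengths: f runs 4, 5, 6; d runs 7, 11, 15; g runs 9, 12, 15 — each is linear in n, where the shown terms are n = 2, 3, 4.
At n = 5 the blocks have lengths 7, 19, 18.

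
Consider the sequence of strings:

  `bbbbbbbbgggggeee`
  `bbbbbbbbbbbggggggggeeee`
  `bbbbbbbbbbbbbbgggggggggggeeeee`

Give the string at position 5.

bbbbbbbbbbbbbbbbbbbbgggggggggggggggggeeeeeee

Reading off run lengths: b runs 8, 11, 14; g runs 5, 8, 11; e runs 3, 4, 5 — each is linear in n, where the shown terms are n = 2, 3, 4.
At n = 6 the blocks have lengths 20, 17, 7.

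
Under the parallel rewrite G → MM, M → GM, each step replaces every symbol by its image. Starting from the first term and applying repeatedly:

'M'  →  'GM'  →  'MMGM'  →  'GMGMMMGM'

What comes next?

MMGMMMGMGMGMMMGM

Rewriting each symbol of GMGMMMGM: G→MM, M→GM, G→MM, M→GM, M→GM, M→GM, G→MM, M→GM, which concatenates to MM GM MM GM GM GM MM GM.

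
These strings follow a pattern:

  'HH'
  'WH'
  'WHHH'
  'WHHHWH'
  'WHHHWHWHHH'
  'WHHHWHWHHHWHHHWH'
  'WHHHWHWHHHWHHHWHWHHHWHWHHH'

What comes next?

Each term (from the third on) is the previous term followed by the one before it: term 3 = WH·HH = WHHH.
So term 8 is WHHHWHWHHHWHHHWHWHHHWHWHHH·WHHHWHWHHHWHHHWH.

WHHHWHWHHHWHHHWHWHHHWHWHHHWHHHWHWHHHWHHHWH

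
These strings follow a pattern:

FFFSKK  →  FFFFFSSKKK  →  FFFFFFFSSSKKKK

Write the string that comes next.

FFFFFFFFFSSSSKKKKK

The n-th term is 2n+1 F's then n S's then n+1 K's (n = 1, 2, …).
Setting n = 4 gives 9, 4, 5 characters in each block.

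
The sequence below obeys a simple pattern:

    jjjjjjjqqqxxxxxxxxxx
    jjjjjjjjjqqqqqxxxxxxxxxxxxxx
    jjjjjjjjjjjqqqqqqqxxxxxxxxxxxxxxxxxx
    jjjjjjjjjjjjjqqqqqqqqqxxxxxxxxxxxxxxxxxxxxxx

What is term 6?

Each string has the form j^{2n+3} q^{2n-1} x^{4n+2}, where the shown terms are n = 2, 3, 4, 5.
For term 6, n = 7, so the run lengths are 17, 13, 30.

jjjjjjjjjjjjjjjjjqqqqqqqqqqqqqxxxxxxxxxxxxxxxxxxxxxxxxxxxxxx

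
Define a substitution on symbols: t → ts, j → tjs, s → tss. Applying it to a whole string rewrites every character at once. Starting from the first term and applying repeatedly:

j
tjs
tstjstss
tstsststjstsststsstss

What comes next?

tstsststsstsststsststjstsststsstsststsststsstsststsstss

Applying the rule to each of the 21 symbols of tstsststjstsststsstss gives the pieces ts tss ts tss tss ts tss ts tjs tss ts tss tss ts tss ts tss tss ts tss tss, which concatenate to the answer.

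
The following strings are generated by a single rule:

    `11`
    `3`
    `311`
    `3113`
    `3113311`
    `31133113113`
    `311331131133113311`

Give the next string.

Each term (from the third on) is the previous term followed by the one before it: term 3 = 3·11 = 311.
Continuing: 311331131133113311 · 31133113113 gives term 8.

31133113113311331131133113113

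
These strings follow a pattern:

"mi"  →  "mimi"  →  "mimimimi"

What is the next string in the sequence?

s(k+1) = s(k)·s(k) — each term doubles the last.
So the next term is two copies of mimimimi.

mimimimimimimimi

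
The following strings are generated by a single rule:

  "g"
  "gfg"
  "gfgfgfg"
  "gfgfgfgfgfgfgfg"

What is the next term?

s(k+1) = s(k)·f·s(k) — each term doubles the last with 'f' between the halves.
Doubling gfgfgfgfgfgfgfg with 'f' between the halves:

gfgfgfgfgfgfgfgfgfgfgfgfgfgfgfg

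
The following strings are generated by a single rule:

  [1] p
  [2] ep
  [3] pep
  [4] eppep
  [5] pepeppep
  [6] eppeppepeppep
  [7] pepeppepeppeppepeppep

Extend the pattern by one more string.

eppeppepeppeppepeppepeppeppepeppep

Each term (from the third on) is the two preceding terms concatenated in order: term 3 = p·ep = pep.
So term 8 is eppeppepeppep·pepeppepeppeppepeppep.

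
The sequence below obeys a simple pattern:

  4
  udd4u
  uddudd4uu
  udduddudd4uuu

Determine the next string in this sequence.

Each term wraps the previous one in udd on the left and u on the right.
Applying this once more to udduddudd4uuu:

uddudduddudd4uuuu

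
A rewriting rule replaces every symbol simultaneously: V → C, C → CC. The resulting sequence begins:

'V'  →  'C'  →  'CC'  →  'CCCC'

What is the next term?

Expanding CCCC: C→CC, C→CC, C→CC, C→CC. Concatenated: CC CC CC CC.

CCCCCCCC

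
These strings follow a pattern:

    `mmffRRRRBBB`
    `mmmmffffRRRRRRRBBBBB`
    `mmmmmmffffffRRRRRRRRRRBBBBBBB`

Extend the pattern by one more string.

mmmmmmmmffffffffRRRRRRRRRRRRRBBBBBBBBB

Each string has the form m^{2n} f^{2n} R^{3n+1} B^{2n+1} (n = 1, 2, …).
For the next term, n = 4, so the run lengths are 8, 8, 13, 9.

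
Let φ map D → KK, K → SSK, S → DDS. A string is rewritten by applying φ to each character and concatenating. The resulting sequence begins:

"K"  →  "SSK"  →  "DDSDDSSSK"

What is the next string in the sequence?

Rewriting each symbol of DDSDDSSSK: D→KK, D→KK, S→DDS, D→KK, D→KK, S→DDS, S→DDS, S→DDS, K→SSK, which concatenates to KK KK DDS KK KK DDS DDS DDS SSK.

KKKKDDSKKKKDDSDDSDDSSSK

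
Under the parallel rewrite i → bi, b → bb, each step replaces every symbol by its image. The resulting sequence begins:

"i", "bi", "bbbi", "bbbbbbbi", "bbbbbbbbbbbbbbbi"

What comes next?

Rewriting the 16 symbols of bbbbbbbbbbbbbbbi one by one yields bb bb bb bb bb bb bb bb bb bb bb bb bb bb bb bi; concatenated:

bbbbbbbbbbbbbbbbbbbbbbbbbbbbbbbi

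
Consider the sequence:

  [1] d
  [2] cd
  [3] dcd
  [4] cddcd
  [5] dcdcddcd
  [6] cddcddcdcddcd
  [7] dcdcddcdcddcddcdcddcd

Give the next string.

From term 3 onward, concatenate the second-to-last term with the last: d·cd = dcd, cd·dcd = cddcd, …
The next term joins cddcddcdcddcd and dcdcddcdcddcddcdcddcd.

cddcddcdcddcddcdcddcdcddcddcdcddcd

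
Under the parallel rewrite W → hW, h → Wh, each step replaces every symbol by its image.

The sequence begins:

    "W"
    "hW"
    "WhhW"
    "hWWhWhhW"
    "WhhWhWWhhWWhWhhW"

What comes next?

hWWhWhhWWhhWhWWhWhhWhWWhhWWhWhhW

Applying the rule to each of the 16 symbols of WhhWhWWhhWWhWhhW gives the pieces hW Wh Wh hW Wh hW hW Wh Wh hW hW Wh hW Wh Wh hW, which concatenate to the answer.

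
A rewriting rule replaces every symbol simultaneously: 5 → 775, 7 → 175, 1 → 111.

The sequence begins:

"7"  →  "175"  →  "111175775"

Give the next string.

111111111111175775175175775

Apply φ to 111175775 symbol by symbol: 1→111, 1→111, 1→111, 1→111, 7→175, 5→775, 7→175, 7→175, 5→775; joined: 111 111 111 111 175 775 175 175 775.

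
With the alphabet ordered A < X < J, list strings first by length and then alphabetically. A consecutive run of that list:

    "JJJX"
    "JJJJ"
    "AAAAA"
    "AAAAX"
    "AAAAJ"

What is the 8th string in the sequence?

AAAXJ

Advancing 3 positions from AAAAJ through AAAAJ → AAAXA → AAAXX reaches term 8.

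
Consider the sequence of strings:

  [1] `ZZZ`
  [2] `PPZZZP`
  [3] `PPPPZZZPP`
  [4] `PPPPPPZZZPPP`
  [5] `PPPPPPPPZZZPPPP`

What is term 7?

PPPPPPPPPPPPZZZPPPPPP

s(k+1) = PP·s(k)·P, so each term gains PP as a prefix and P as a suffix.
From PPPPPPPPZZZPPPP, 2 further steps: PPPPPPPPZZZPPPP → PPPPPPPPPPZZZPPPPP → (answer).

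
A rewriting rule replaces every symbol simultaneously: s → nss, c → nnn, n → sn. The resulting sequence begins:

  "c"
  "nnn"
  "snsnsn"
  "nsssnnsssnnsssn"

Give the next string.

snnssnssnsssnsnnssnssnsssnsnnssnssnsssn

φ(nsssnnsssnnsssn) expands symbol-by-symbol to sn nss nss nss sn sn nss nss nss sn sn nss nss nss sn; joining the 15 pieces gives the next term.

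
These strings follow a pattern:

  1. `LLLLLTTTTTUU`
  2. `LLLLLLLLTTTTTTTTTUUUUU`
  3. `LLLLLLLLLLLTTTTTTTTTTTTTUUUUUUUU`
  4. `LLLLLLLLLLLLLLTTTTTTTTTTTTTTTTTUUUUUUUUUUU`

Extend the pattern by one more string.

Reading off run lengths: L runs 5, 8, 11, 14; T runs 5, 9, 13, 17; U runs 2, 5, 8, 11 — each is linear in n (n = 1, 2, …).
Setting n = 5 gives 17, 21, 14 characters in each block.

LLLLLLLLLLLLLLLLLTTTTTTTTTTTTTTTTTTTTTUUUUUUUUUUUUUU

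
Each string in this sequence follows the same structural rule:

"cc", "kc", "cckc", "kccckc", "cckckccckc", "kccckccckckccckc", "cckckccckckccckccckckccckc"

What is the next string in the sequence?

kccckccckckccckccckckccckckccckccckckccckc

This is a Fibonacci-style word recurrence s(k) = s(k−2)·s(k−1): e.g. cc·kc = cckc.
Continuing: kccckccckckccckc · cckckccckckccckccckckccckc gives term 8.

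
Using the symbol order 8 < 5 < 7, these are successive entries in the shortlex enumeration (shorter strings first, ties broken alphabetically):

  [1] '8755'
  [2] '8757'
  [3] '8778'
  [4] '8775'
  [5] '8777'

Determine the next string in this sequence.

5888

Find the rightmost character of 8777 below 7, bump it to the next letter, and reset everything to its right to 8.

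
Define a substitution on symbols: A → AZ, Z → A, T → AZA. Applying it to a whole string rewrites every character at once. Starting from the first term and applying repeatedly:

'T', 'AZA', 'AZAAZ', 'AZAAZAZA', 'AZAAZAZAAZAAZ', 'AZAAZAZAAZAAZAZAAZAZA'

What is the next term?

Applying the rule to each of the 21 symbols of AZAAZAZAAZAAZAZAAZAZA gives the pieces AZ A AZ AZ A AZ A AZ AZ A AZ AZ A AZ A AZ AZ A AZ A AZ, which concatenate to the answer.

AZAAZAZAAZAAZAZAAZAZAAZAAZAZAAZAAZ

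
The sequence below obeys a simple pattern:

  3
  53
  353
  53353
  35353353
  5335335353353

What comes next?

353533535335335353353

From term 3 onward, concatenate the second-to-last term with the last: 3·53 = 353, 53·353 = 53353, …
So term 7 is 35353353·5335335353353.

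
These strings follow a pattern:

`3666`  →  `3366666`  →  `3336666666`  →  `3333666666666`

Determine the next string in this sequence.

The n-th term is n-1 3's then 2n-1 6's, where the shown terms are n = 2, 3, 4, 5.
For the next term, n = 6, so the run lengths are 5, 11.

3333366666666666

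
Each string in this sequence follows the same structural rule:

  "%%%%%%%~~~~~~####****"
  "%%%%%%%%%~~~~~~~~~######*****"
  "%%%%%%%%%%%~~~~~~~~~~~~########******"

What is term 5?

Reading off run lengths: % runs 7, 9, 11; ~ runs 6, 9, 12; # runs 4, 6, 8; * runs 4, 5, 6 — each is linear in n, where the shown terms are n = 2, 3, 4.
At n = 6 the blocks have lengths 15, 18, 12, 8.

%%%%%%%%%%%%%%%~~~~~~~~~~~~~~~~~~############********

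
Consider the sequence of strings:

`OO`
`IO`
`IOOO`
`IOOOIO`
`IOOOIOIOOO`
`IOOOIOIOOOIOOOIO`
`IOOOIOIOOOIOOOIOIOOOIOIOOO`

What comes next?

Each term (from the third on) is the previous term followed by the one before it: term 3 = IO·OO = IOOO.
Continuing: IOOOIOIOOOIOOOIOIOOOIOIOOO · IOOOIOIOOOIOOOIO gives term 8.

IOOOIOIOOOIOOOIOIOOOIOIOOOIOOOIOIOOOIOOOIO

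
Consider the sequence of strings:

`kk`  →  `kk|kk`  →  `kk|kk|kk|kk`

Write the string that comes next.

s(k+1) = s(k)·|·s(k) — each term doubles the last with '|' between the halves.
One more doubling of kk|kk|kk|kk gives the answer.

kk|kk|kk|kk|kk|kk|kk|kk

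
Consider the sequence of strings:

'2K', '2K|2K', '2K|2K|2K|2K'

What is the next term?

2K|2K|2K|2K|2K|2K|2K|2K

s(k+1) = s(k)·|·s(k) — each term doubles the last with '|' between the halves.
So the next term is two copies of 2K|2K|2K|2K with '|' between the halves.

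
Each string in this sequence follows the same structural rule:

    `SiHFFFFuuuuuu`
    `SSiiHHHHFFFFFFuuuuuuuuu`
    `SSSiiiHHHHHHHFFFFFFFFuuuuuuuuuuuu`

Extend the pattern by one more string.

SSSSiiiiHHHHHHHHHHFFFFFFFFFFuuuuuuuuuuuuuuu

Each string has the form S^{n} i^{n} H^{3n-2} F^{2n+2} u^{3n+3} (n = 1, 2, …).
Setting n = 4 gives 4, 4, 10, 10, 15 characters in each block.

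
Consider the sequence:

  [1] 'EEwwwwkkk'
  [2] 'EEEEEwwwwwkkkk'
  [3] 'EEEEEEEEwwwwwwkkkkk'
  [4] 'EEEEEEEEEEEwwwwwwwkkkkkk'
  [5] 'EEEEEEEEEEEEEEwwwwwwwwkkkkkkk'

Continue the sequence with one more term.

Each string has the form E^{3n-1} w^{n+3} k^{n+2} (n = 1, 2, …).
For the next term, n = 6, so the run lengths are 17, 9, 8.

EEEEEEEEEEEEEEEEEwwwwwwwwwkkkkkkkk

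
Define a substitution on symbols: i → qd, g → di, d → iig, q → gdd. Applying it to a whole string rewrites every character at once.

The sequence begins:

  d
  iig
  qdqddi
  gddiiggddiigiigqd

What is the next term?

Replace each of the 17 characters of gddiiggddiigiigqd in place — di iig iig qd qd di di iig iig qd qd di qd qd di gdd iig — and concatenate.

diiigiigqdqddidiiigiigqdqddiqdqddigddiig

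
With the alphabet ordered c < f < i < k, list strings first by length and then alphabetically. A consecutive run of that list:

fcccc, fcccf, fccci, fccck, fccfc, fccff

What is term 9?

Advancing 3 positions from fccff through fccff → fccfi → fccfk reaches term 9.

fccic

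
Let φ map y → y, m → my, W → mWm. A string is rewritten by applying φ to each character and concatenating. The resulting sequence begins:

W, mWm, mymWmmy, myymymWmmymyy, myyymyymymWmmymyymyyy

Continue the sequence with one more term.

myyyymyyymyymymWmmymyymyyymyyyy

φ(myyymyymymWmmymyymyyy) expands symbol-by-symbol to my y y y my y y my y my mWm my my y my y y my y y y; joining the 21 pieces gives the next term.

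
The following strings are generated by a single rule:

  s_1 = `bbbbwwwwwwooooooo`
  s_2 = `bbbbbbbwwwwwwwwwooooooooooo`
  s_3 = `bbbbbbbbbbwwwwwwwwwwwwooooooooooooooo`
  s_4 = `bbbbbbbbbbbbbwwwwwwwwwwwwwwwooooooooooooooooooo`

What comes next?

bbbbbbbbbbbbbbbbwwwwwwwwwwwwwwwwwwooooooooooooooooooooooo

Reading off run lengths: b runs 4, 7, 10, 13; w runs 6, 9, 12, 15; o runs 7, 11, 15, 19 — each is linear in n, where the shown terms are n = 2, 3, 4, 5.
At n = 6 the blocks have lengths 16, 18, 23.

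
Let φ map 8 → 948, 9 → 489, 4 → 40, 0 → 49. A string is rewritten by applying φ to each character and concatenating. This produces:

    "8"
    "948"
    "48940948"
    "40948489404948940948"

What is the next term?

Rewriting the 20 symbols of 40948489404948940948 one by one yields 40 49 489 40 948 40 948 489 40 49 40 489 40 948 489 40 49 489 40 948; concatenated:

4049489409484094848940494048940948489404948940948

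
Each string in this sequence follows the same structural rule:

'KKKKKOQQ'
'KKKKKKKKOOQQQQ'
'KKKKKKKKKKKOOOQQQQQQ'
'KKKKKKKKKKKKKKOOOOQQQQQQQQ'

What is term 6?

KKKKKKKKKKKKKKKKKKKKOOOOOOQQQQQQQQQQQQ

Term n consists of 3n-1 K's, followed by n-1 O's, followed by 2n-2 Q's, where the shown terms are n = 2, 3, 4, 5.
For term 6, n = 7, so the run lengths are 20, 6, 12.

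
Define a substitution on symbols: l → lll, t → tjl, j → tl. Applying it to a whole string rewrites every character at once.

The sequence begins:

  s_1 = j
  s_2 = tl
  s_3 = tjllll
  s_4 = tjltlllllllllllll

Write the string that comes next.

tjltlllltjllllllllllllllllllllllllllllllllllllllll

φ(tjltlllllllllllll) expands symbol-by-symbol to tjl tl lll tjl lll lll lll lll lll lll lll lll lll lll lll lll lll; joining the 17 pieces gives the next term.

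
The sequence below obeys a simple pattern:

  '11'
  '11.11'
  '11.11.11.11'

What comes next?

Every step duplicates the string with '.' between the halves.
So the next term is two copies of 11.11.11.11 with '.' between the halves.

11.11.11.11.11.11.11.11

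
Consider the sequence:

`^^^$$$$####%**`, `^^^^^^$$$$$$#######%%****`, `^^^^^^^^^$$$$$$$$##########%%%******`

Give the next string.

Reading off run lengths: ^ runs 3, 6, 9; $ runs 4, 6, 8; # runs 4, 7, 10; % runs 1, 2, 3; * runs 2, 4, 6 — each is linear in n (n = 1, 2, …).
For the next term, n = 4, so the run lengths are 12, 10, 13, 4, 8.

^^^^^^^^^^^^$$$$$$$$$$#############%%%%********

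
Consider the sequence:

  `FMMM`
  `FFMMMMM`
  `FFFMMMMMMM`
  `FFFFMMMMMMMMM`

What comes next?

FFFFFMMMMMMMMMMM

Term n consists of n F's, followed by 2n+1 M's (n = 1, 2, …).
At n = 5 the blocks have lengths 5, 11.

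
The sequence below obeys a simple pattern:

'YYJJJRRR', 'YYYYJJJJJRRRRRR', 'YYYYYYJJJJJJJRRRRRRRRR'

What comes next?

Each string has the form Y^{2n} J^{2n+1} R^{3n} (n = 1, 2, …).
At n = 4 the blocks have lengths 8, 9, 12.

YYYYYYYYJJJJJJJJJRRRRRRRRRRRR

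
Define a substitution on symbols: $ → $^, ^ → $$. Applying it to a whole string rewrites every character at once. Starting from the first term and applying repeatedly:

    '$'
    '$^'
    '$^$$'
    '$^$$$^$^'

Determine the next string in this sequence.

$^$$$^$^$^$$$^$$

Apply φ to $^$$$^$^ symbol by symbol: $→$^, ^→$$, $→$^, $→$^, $→$^, ^→$$, $→$^, ^→$$; joined: $^ $$ $^ $^ $^ $$ $^ $$.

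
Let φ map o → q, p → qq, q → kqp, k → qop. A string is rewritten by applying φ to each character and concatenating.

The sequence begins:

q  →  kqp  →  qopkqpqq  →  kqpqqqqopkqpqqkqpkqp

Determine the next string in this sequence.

Rewriting the 20 symbols of kqpqqqqopkqpqqkqpkqp one by one yields qop kqp qq kqp kqp kqp kqp q qq qop kqp qq kqp kqp qop kqp qq qop kqp qq; concatenated:

qopkqpqqkqpkqpkqpkqpqqqqopkqpqqkqpkqpqopkqpqqqopkqpqq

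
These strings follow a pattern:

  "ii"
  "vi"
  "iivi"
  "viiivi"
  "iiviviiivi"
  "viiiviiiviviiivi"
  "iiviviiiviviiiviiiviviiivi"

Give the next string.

viiiviiiviviiiviiiviviiiviviiiviiiviviiivi

This is a Fibonacci-style word recurrence s(k) = s(k−2)·s(k−1): e.g. ii·vi = iivi.
Continuing: viiiviiiviviiivi · iiviviiiviviiiviiiviviiivi gives term 8.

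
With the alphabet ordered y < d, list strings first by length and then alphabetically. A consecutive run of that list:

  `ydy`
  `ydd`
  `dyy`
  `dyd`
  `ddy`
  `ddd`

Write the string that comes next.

ddd is the last string of length 3, so the next is the first of length 4: y repeated 4 times.

yyyy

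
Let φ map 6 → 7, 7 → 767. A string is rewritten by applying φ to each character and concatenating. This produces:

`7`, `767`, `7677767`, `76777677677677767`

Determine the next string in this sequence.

Rewriting the 17 symbols of 76777677677677767 one by one yields 767 7 767 767 767 7 767 767 7 767 767 7 767 767 767 7 767; concatenated:

76777677677677767767776776777677677677767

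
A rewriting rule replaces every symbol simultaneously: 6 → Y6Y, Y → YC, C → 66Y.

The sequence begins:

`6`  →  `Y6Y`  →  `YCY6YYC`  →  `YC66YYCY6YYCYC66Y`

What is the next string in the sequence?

φ(YC66YYCY6YYCYC66Y) expands symbol-by-symbol to YC 66Y Y6Y Y6Y YC YC 66Y YC Y6Y YC YC 66Y YC 66Y Y6Y Y6Y YC; joining the 17 pieces gives the next term.

YC66YY6YY6YYCYC66YYCY6YYCYC66YYC66YY6YY6YYC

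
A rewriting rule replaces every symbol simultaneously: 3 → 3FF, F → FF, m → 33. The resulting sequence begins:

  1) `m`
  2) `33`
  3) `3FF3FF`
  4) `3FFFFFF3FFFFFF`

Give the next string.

3FFFFFFFFFFFFFF3FFFFFFFFFFFFFF

Applying the rule to each of the 14 symbols of 3FFFFFF3FFFFFF gives the pieces 3FF FF FF FF FF FF FF 3FF FF FF FF FF FF FF, which concatenate to the answer.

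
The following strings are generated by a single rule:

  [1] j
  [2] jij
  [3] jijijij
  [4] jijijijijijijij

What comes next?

jijijijijijijijijijijijijijijij

s(k+1) = s(k)·i·s(k) — each term doubles the last with 'i' between the halves.
One more doubling of jijijijijijijij gives the answer.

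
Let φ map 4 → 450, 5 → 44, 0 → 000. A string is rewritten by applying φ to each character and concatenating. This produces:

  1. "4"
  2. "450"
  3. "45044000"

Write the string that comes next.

Expanding 45044000: 4→450, 5→44, 0→000, 4→450, 4→450, 0→000, 0→000, 0→000. Concatenated: 450 44 000 450 450 000 000 000.

45044000450450000000000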